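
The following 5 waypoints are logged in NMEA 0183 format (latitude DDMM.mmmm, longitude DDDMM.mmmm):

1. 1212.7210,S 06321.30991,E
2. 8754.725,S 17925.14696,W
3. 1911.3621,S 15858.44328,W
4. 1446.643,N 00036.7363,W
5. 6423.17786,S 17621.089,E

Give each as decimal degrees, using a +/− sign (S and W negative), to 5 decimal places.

Point 1:
  φ: split at 2 digits → 12° and 12.721′; 12 + 12.721/60 = 12.212017
  S → negative
  λ: split at 3 digits → 063° and 21.30991′; 63 + 21.30991/60 = 63.355165
  E → positive
Point 2:
  Latitude: degrees = first 2 digits = 87, minutes = 54.725; 87 + 54.725/60 = 87.912083
  S → negative
  Lon: degrees = first 3 digits = 179, minutes = 25.14696; 179 + 25.14696/60 = 179.419116
  W ⇒ negate
Point 3:
  φ: degrees = first 2 digits = 19, minutes = 11.3621; 19 + 11.3621/60 = 19.189368
  S → negative
  Lon: split at 3 digits → 158° and 58.44328′; 158 + 58.44328/60 = 158.974055
  hemisphere W, so the sign is −
Point 4:
  φ: degrees = first 2 digits = 14, minutes = 46.643; 14 + 46.643/60 = 14.777383
  N → positive
  Lon: degrees = first 3 digits = 0, minutes = 36.7363; 0 + 36.7363/60 = 0.612272
  W ⇒ negate
Point 5:
  φ: split at 2 digits → 64° and 23.17786′; 64 + 23.17786/60 = 64.386298
  S → negative
  λ: degrees = first 3 digits = 176, minutes = 21.089; 176 + 21.089/60 = 176.351483
  E → positive

1. -12.21202, 63.35517
2. -87.91208, -179.41912
3. -19.18937, -158.97405
4. 14.77738, -0.61227
5. -64.38630, 176.35148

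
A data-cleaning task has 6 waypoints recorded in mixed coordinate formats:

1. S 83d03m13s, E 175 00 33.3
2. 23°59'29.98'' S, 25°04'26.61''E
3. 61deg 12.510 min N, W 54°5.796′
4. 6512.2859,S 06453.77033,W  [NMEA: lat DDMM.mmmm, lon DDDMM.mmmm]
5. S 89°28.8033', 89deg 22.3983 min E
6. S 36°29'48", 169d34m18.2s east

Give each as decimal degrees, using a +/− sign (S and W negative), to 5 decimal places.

Point 1:
  φ: 3′ + 13″ = 3.21667′; 83 + 3.21667/60 = 83.053611
  S ⇒ negate
  Lon: 175 + 0/60 + 33.3/3600 = 175.009250
  E ⇒ keep positive
Point 2:
  Lat: 23° + 59/60 + 29.98/3600 = 23 + 0.983333 + 0.008328 = 23.991661
  S → negative
  λ: 25° + 4/60 + 26.61/3600 = 25 + 0.066667 + 0.007392 = 25.074058
  E → positive
Point 3:
  Latitude: 61 + 12.51/60 = 61.208500
  N ⇒ keep positive
  Lon: 5.796′ = 0.096600°; total 54.096600
  hemisphere W, so the sign is −
Point 4:
  φ: degrees = first 2 digits = 65, minutes = 12.2859; 65 + 12.2859/60 = 65.204765
  S ⇒ negate
  λ: degrees = first 3 digits = 64, minutes = 53.77033; 64 + 53.77033/60 = 64.896172
  hemisphere W, so the sign is −
Point 5:
  φ: 89 + 28.8033/60 = 89.480055
  hemisphere S, so the sign is −
  λ: 22.3983′ = 0.373305°; total 89.373305
  E → positive
Point 6:
  Lat: 29′ + 48″ = 29.80000′; 36 + 29.80000/60 = 36.496667
  hemisphere S, so the sign is −
  λ: 169 + 34/60 + 18.2/3600 = 169.571722
  E → positive

1. -83.05361, 175.00925
2. -23.99166, 25.07406
3. 61.20850, -54.09660
4. -65.20477, -64.89617
5. -89.48006, 89.37331
6. -36.49667, 169.57172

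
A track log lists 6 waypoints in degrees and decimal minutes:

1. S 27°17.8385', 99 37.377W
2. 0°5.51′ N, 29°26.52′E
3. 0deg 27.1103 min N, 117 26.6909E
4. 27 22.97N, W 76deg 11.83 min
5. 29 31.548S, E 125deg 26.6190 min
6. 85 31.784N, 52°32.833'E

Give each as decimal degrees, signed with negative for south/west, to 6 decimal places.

Point 1:
  φ: 27 + 17.8385/60 = 27.2973083
  hemisphere S, so the sign is −
  Longitude: 99 + 37.377/60 = 99.6229500
  W ⇒ negate
Point 2:
  φ: 5.51′ = 0.091833°; total 0.0918333
  N ⇒ keep positive
  Lon: 29 + 26.52/60 = 29.4420000
  E ⇒ keep positive
Point 3:
  Latitude: 0 + 27.1103/60 = 0.4518383
  N → positive
  Lon: 26.6909′ = 0.444848°; total 117.4448483
  E → positive
Point 4:
  φ: 27 + 22.97/60 = 27.3828333
  N → positive
  Lon: 76 + 11.83/60 = 76.1971667
  hemisphere W, so the sign is −
Point 5:
  φ: 29 + 31.548/60 = 29.5258000
  S → negative
  λ: 26.619′ = 0.443650°; total 125.4436500
  E → positive
Point 6:
  Latitude: 85 + 31.784/60 = 85.5297333
  N ⇒ keep positive
  λ: 52 + 32.833/60 = 52.5472167
  E → positive

1. -27.297308, -99.622950
2. 0.091833, 29.442000
3. 0.451838, 117.444848
4. 27.382833, -76.197167
5. -29.525800, 125.443650
6. 85.529733, 52.547217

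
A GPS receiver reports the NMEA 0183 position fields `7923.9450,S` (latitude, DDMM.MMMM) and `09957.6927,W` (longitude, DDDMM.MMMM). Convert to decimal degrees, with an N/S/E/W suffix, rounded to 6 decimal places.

φ: degrees = first 2 digits = 79, minutes = 23.945; 79 + 23.945/60 = 79.3990833
Longitude: degrees = first 3 digits = 99, minutes = 57.6927; 99 + 57.6927/60 = 99.9615450

79.399083° S, 99.961545° W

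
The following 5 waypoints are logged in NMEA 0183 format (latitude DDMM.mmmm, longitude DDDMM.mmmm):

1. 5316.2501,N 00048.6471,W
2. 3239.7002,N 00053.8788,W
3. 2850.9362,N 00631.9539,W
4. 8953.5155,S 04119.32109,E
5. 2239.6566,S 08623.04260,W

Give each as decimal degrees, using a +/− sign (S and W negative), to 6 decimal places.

1. 53.270835, -0.810785
2. 32.661670, -0.897980
3. 28.848937, -6.532565
4. -89.891925, 41.322018
5. -22.660943, -86.384043

Point 1:
  φ: degrees = first 2 digits = 53, minutes = 16.2501; 53 + 16.2501/60 = 53.2708350
  N ⇒ keep positive
  Lon: split at 3 digits → 000° and 48.6471′; 0 + 48.6471/60 = 0.8107850
  W ⇒ negate
Point 2:
  φ: degrees = first 2 digits = 32, minutes = 39.7002; 32 + 39.7002/60 = 32.6616700
  N ⇒ keep positive
  Lon: degrees = first 3 digits = 0, minutes = 53.8788; 0 + 53.8788/60 = 0.8979800
  W ⇒ negate
Point 3:
  Lat: degrees = first 2 digits = 28, minutes = 50.9362; 28 + 50.9362/60 = 28.8489367
  N → positive
  Lon: split at 3 digits → 006° and 31.9539′; 6 + 31.9539/60 = 6.5325650
  W → negative
Point 4:
  φ: degrees = first 2 digits = 89, minutes = 53.5155; 89 + 53.5155/60 = 89.8919250
  S → negative
  Longitude: degrees = first 3 digits = 41, minutes = 19.32109; 41 + 19.32109/60 = 41.3220182
  E ⇒ keep positive
Point 5:
  Lat: degrees = first 2 digits = 22, minutes = 39.6566; 22 + 39.6566/60 = 22.6609433
  S → negative
  λ: split at 3 digits → 086° and 23.0426′; 86 + 23.0426/60 = 86.3840433
  W → negative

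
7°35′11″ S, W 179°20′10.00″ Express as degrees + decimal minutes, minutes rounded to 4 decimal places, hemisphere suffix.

Latitude: 35 + 11/60 = 35.183333′
λ: 20 + 10/60 = 20.166667′

7° 35.1833′ S, 179° 20.1667′ W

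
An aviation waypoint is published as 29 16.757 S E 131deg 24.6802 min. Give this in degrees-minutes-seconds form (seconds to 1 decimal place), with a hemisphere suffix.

29°16′45.4″ S, 131°24′40.8″ E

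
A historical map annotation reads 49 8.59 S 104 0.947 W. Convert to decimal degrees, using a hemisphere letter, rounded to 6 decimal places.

49.143167° S, 104.015783° W

Latitude: 8.59′ = 0.143167°; total 49.1431667
Longitude: 0.947′ = 0.015783°; total 104.0157833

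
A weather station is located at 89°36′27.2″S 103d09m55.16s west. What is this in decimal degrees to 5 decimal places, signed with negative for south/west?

-89.60756, -103.16532

φ: 89 + 36/60 + 27.2/3600 = 89.607556
S ⇒ negate
Lon: 103 + 9/60 + 55.16/3600 = 103.165322
hemisphere W, so the sign is −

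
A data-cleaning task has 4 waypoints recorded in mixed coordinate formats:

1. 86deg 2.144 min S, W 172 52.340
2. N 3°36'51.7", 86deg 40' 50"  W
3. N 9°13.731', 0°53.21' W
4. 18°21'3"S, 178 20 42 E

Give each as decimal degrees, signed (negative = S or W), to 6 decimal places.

1. -86.035733, -172.872333
2. 3.614361, -86.680556
3. 9.228850, -0.886833
4. -18.350833, 178.345000

Point 1:
  Latitude: 2.144′ = 0.035733°; total 86.0357333
  hemisphere S, so the sign is −
  Lon: 52.34′ = 0.872333°; total 172.8723333
  W ⇒ negate
Point 2:
  φ: 36′ + 51.7″ = 36.86167′; 3 + 36.86167/60 = 3.6143611
  N ⇒ keep positive
  Longitude: 86° + 40/60 + 50/3600 = 86 + 0.666667 + 0.013889 = 86.6805556
  W → negative
Point 3:
  Latitude: 13.731′ = 0.228850°; total 9.2288500
  N ⇒ keep positive
  λ: 53.21′ = 0.886833°; total 0.8868333
  W → negative
Point 4:
  Latitude: 18° + 21/60 + 3/3600 = 18 + 0.350000 + 0.000833 = 18.3508333
  hemisphere S, so the sign is −
  Lon: 20′ + 42″ = 20.70000′; 178 + 20.70000/60 = 178.3450000
  E ⇒ keep positive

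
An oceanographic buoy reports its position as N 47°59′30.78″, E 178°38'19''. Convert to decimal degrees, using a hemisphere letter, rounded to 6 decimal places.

47.991883° N, 178.638611° E

Lat: 59′ + 30.78″ = 59.51300′; 47 + 59.51300/60 = 47.9918833
Lon: 178 + 38/60 + 19/3600 = 178.6386111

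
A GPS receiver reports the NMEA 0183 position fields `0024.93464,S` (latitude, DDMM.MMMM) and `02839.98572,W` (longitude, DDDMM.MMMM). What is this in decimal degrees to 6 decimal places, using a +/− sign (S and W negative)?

φ: degrees = first 2 digits = 0, minutes = 24.93464; 0 + 24.93464/60 = 0.4155773
S ⇒ negate
Lon: split at 3 digits → 028° and 39.98572′; 28 + 39.98572/60 = 28.6664287
hemisphere W, so the sign is −

-0.415577, -28.666429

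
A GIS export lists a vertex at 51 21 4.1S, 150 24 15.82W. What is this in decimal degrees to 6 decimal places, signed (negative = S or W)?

Lat: 21′ + 4.1″ = 21.06833′; 51 + 21.06833/60 = 51.3511389
S ⇒ negate
Lon: 150° + 24/60 + 15.82/3600 = 150 + 0.400000 + 0.004394 = 150.4043944
hemisphere W, so the sign is −

-51.351139, -150.404394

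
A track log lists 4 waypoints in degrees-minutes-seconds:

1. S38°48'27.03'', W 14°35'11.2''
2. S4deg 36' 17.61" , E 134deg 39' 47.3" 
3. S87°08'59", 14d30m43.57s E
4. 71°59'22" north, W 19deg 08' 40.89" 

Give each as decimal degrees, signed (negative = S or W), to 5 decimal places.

Point 1:
  Latitude: 38 + 48/60 + 27.03/3600 = 38.807508
  S → negative
  Longitude: 35′ + 11.2″ = 35.18667′; 14 + 35.18667/60 = 14.586444
  W → negative
Point 2:
  φ: 4° + 36/60 + 17.61/3600 = 4 + 0.600000 + 0.004892 = 4.604892
  hemisphere S, so the sign is −
  Lon: 134° + 39/60 + 47.3/3600 = 134 + 0.650000 + 0.013139 = 134.663139
  E ⇒ keep positive
Point 3:
  φ: 87° + 8/60 + 59/3600 = 87 + 0.133333 + 0.016389 = 87.149722
  S ⇒ negate
  λ: 14° + 30/60 + 43.57/3600 = 14 + 0.500000 + 0.012103 = 14.512103
  E ⇒ keep positive
Point 4:
  Latitude: 71 + 59/60 + 22/3600 = 71.989444
  N → positive
  λ: 8′ + 40.89″ = 8.68150′; 19 + 8.68150/60 = 19.144692
  hemisphere W, so the sign is −

1. -38.80751, -14.58644
2. -4.60489, 134.66314
3. -87.14972, 14.51210
4. 71.98944, -19.14469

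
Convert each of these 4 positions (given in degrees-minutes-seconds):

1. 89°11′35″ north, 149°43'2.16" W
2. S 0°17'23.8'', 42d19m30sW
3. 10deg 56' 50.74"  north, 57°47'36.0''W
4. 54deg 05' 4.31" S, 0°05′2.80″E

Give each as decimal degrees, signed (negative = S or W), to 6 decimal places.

1. 89.193056, -149.717267
2. -0.289944, -42.325000
3. 10.947428, -57.793333
4. -54.084531, 0.084111

Point 1:
  Lat: 11′ + 35″ = 11.58333′; 89 + 11.58333/60 = 89.1930556
  N → positive
  Lon: 149° + 43/60 + 2.16/3600 = 149 + 0.716667 + 0.000600 = 149.7172667
  W → negative
Point 2:
  φ: 0° + 17/60 + 23.8/3600 = 0 + 0.283333 + 0.006611 = 0.2899444
  S ⇒ negate
  λ: 42° + 19/60 + 30/3600 = 42 + 0.316667 + 0.008333 = 42.3250000
  hemisphere W, so the sign is −
Point 3:
  φ: 10° + 56/60 + 50.74/3600 = 10 + 0.933333 + 0.014094 = 10.9474278
  N → positive
  Lon: 57 + 47/60 + 36/3600 = 57.7933333
  W → negative
Point 4:
  Latitude: 54 + 5/60 + 4.31/3600 = 54.0845306
  hemisphere S, so the sign is −
  λ: 0 + 5/60 + 2.8/3600 = 0.0841111
  E → positive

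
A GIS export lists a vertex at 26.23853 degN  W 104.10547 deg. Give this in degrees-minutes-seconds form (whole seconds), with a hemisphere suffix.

26°14′19″ N, 104°06′20″ W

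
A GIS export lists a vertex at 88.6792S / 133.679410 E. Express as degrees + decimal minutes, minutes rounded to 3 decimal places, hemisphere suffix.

φ: fractional part 0.679200 → 40.75200 minutes
Longitude: minutes = (133.679410 − 133) × 60 = 40.76460

88° 40.752′ S, 133° 40.765′ E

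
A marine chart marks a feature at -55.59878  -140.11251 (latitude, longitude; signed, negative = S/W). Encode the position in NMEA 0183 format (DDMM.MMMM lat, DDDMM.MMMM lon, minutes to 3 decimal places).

5535.927,S / 14006.751,W

Latitude is negative → S; |value| = 55.598780
Lat: 55° + 0.598780 × 60 = 55° 35.92680′
Longitude is negative → W; |value| = 140.112510
Lon: minutes = (140.112510 − 140) × 60 = 6.75060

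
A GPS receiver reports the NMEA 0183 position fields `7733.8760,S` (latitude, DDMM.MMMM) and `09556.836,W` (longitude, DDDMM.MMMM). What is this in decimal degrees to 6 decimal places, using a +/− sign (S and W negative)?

-77.564600, -95.947267

φ: split at 2 digits → 77° and 33.876′; 77 + 33.876/60 = 77.5646000
S → negative
λ: degrees = first 3 digits = 95, minutes = 56.836; 95 + 56.836/60 = 95.9472667
W → negative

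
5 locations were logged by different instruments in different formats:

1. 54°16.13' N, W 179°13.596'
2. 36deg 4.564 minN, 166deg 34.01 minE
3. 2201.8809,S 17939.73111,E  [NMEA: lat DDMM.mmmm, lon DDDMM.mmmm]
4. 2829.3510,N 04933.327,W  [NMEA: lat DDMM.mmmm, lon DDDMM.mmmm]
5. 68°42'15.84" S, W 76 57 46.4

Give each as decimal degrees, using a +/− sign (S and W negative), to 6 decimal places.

Point 1:
  φ: 54 + 16.13/60 = 54.2688333
  N ⇒ keep positive
  λ: 13.596′ = 0.226600°; total 179.2266000
  hemisphere W, so the sign is −
Point 2:
  Lat: 4.564′ = 0.076067°; total 36.0760667
  N ⇒ keep positive
  λ: 166 + 34.01/60 = 166.5668333
  E → positive
Point 3:
  φ: split at 2 digits → 22° and 1.8809′; 22 + 1.8809/60 = 22.0313483
  S → negative
  λ: split at 3 digits → 179° and 39.73111′; 179 + 39.73111/60 = 179.6621852
  E ⇒ keep positive
Point 4:
  Lat: degrees = first 2 digits = 28, minutes = 29.351; 28 + 29.351/60 = 28.4891833
  N ⇒ keep positive
  Longitude: split at 3 digits → 049° and 33.327′; 49 + 33.327/60 = 49.5554500
  W → negative
Point 5:
  Latitude: 42′ + 15.84″ = 42.26400′; 68 + 42.26400/60 = 68.7044000
  S → negative
  Lon: 76° + 57/60 + 46.4/3600 = 76 + 0.950000 + 0.012889 = 76.9628889
  hemisphere W, so the sign is −

1. 54.268833, -179.226600
2. 36.076067, 166.566833
3. -22.031348, 179.662185
4. 28.489183, -49.555450
5. -68.704400, -76.962889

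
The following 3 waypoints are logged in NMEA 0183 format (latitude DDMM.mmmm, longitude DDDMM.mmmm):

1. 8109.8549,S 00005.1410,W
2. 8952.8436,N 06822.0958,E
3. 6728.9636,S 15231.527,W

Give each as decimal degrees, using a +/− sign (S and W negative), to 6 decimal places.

1. -81.164248, -0.085683
2. 89.880727, 68.368263
3. -67.482727, -152.525450

Point 1:
  φ: degrees = first 2 digits = 81, minutes = 9.8549; 81 + 9.8549/60 = 81.1642483
  S ⇒ negate
  Longitude: degrees = first 3 digits = 0, minutes = 5.141; 0 + 5.141/60 = 0.0856833
  W → negative
Point 2:
  φ: split at 2 digits → 89° and 52.8436′; 89 + 52.8436/60 = 89.8807267
  N → positive
  λ: degrees = first 3 digits = 68, minutes = 22.0958; 68 + 22.0958/60 = 68.3682633
  E → positive
Point 3:
  Latitude: split at 2 digits → 67° and 28.9636′; 67 + 28.9636/60 = 67.4827267
  hemisphere S, so the sign is −
  Lon: degrees = first 3 digits = 152, minutes = 31.527; 152 + 31.527/60 = 152.5254500
  hemisphere W, so the sign is −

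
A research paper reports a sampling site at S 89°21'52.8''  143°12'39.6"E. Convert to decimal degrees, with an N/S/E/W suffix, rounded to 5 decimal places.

Latitude: 89 + 21/60 + 52.8/3600 = 89.364667
λ: 143 + 12/60 + 39.6/3600 = 143.211000

89.36467° S, 143.21100° E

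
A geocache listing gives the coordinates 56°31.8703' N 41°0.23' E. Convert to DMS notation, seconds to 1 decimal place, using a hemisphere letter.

Latitude: fractional minutes 0.87030 × 60 = 52.218″
λ: 0.23000′ → 0′ and 0.23000 × 60 = 13.800″

56°31′52.2″ N, 41°00′13.8″ E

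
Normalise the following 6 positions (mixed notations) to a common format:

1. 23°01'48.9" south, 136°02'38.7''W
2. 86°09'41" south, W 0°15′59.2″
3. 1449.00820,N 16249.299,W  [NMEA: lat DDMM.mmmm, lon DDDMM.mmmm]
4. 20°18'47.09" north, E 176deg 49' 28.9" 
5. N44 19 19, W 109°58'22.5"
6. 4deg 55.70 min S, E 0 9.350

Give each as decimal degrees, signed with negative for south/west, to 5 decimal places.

1. -23.03025, -136.04408
2. -86.16139, -0.26644
3. 14.81680, -162.82165
4. 20.31308, 176.82469
5. 44.32194, -109.97292
6. -4.92833, 0.15583

Point 1:
  Lat: 23 + 1/60 + 48.9/3600 = 23.030250
  hemisphere S, so the sign is −
  λ: 136 + 2/60 + 38.7/3600 = 136.044083
  W ⇒ negate
Point 2:
  φ: 86 + 9/60 + 41/3600 = 86.161389
  S → negative
  λ: 0 + 15/60 + 59.2/3600 = 0.266444
  W ⇒ negate
Point 3:
  φ: degrees = first 2 digits = 14, minutes = 49.0082; 14 + 49.0082/60 = 14.816803
  N → positive
  λ: split at 3 digits → 162° and 49.299′; 162 + 49.299/60 = 162.821650
  W ⇒ negate
Point 4:
  Lat: 18′ + 47.09″ = 18.78483′; 20 + 18.78483/60 = 20.313081
  N → positive
  Longitude: 49′ + 28.9″ = 49.48167′; 176 + 49.48167/60 = 176.824694
  E → positive
Point 5:
  φ: 44° + 19/60 + 19/3600 = 44 + 0.316667 + 0.005278 = 44.321944
  N ⇒ keep positive
  Longitude: 109 + 58/60 + 22.5/3600 = 109.972917
  W ⇒ negate
Point 6:
  Lat: 4 + 55.7/60 = 4.928333
  S → negative
  Lon: 0 + 9.35/60 = 0.155833
  E ⇒ keep positive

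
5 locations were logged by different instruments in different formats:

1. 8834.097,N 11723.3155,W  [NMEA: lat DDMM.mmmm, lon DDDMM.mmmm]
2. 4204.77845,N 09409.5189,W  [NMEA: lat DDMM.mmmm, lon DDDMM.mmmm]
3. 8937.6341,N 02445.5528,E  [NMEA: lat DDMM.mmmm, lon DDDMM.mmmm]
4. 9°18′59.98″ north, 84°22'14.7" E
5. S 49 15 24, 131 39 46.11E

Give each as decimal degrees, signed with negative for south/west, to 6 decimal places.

1. 88.568283, -117.388592
2. 42.079641, -94.158648
3. 89.627235, 24.759213
4. 9.316661, 84.370750
5. -49.256667, 131.662808

Point 1:
  φ: degrees = first 2 digits = 88, minutes = 34.097; 88 + 34.097/60 = 88.5682833
  N → positive
  Lon: degrees = first 3 digits = 117, minutes = 23.3155; 117 + 23.3155/60 = 117.3885917
  hemisphere W, so the sign is −
Point 2:
  Latitude: split at 2 digits → 42° and 4.77845′; 42 + 4.77845/60 = 42.0796408
  N ⇒ keep positive
  λ: degrees = first 3 digits = 94, minutes = 9.5189; 94 + 9.5189/60 = 94.1586483
  W → negative
Point 3:
  Lat: degrees = first 2 digits = 89, minutes = 37.6341; 89 + 37.6341/60 = 89.6272350
  N → positive
  λ: split at 3 digits → 024° and 45.5528′; 24 + 45.5528/60 = 24.7592133
  E → positive
Point 4:
  φ: 9 + 18/60 + 59.98/3600 = 9.3166611
  N → positive
  Longitude: 22′ + 14.7″ = 22.24500′; 84 + 22.24500/60 = 84.3707500
  E → positive
Point 5:
  φ: 49 + 15/60 + 24/3600 = 49.2566667
  S ⇒ negate
  λ: 131 + 39/60 + 46.11/3600 = 131.6628083
  E ⇒ keep positive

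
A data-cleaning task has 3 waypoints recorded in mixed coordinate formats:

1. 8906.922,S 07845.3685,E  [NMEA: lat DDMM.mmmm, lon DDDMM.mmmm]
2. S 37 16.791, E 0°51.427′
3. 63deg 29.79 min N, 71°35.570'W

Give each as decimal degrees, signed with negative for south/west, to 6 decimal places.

Point 1:
  φ: split at 2 digits → 89° and 6.922′; 89 + 6.922/60 = 89.1153667
  S ⇒ negate
  Longitude: split at 3 digits → 078° and 45.3685′; 78 + 45.3685/60 = 78.7561417
  E → positive
Point 2:
  Latitude: 37 + 16.791/60 = 37.2798500
  S → negative
  λ: 51.427′ = 0.857117°; total 0.8571167
  E → positive
Point 3:
  φ: 29.79′ = 0.496500°; total 63.4965000
  N → positive
  Lon: 71 + 35.57/60 = 71.5928333
  W ⇒ negate

1. -89.115367, 78.756142
2. -37.279850, 0.857117
3. 63.496500, -71.592833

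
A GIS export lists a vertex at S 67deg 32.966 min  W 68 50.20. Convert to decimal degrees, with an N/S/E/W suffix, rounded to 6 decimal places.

Latitude: 32.966′ = 0.549433°; total 67.5494333
λ: 50.2′ = 0.836667°; total 68.8366667

67.549433° S, 68.836667° W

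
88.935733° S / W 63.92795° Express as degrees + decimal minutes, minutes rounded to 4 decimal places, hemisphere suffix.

88° 56.1440′ S, 63° 55.6770′ W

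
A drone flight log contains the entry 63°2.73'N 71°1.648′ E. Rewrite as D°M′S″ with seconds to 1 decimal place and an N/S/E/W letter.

63°02′43.8″ N, 71°01′38.9″ E

φ: fractional minutes 0.73000 × 60 = 43.800″
λ: fractional minutes 0.64800 × 60 = 38.880″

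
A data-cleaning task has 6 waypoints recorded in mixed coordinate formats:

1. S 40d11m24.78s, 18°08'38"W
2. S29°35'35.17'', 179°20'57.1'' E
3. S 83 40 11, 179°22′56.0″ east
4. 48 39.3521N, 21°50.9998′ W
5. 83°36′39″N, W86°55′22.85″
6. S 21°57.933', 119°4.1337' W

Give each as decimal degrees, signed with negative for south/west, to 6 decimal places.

1. -40.190217, -18.143889
2. -29.593103, 179.349194
3. -83.669722, 179.382222
4. 48.655868, -21.849997
5. 83.610833, -86.923014
6. -21.965550, -119.068895

Point 1:
  Latitude: 11′ + 24.78″ = 11.41300′; 40 + 11.41300/60 = 40.1902167
  hemisphere S, so the sign is −
  Longitude: 8′ + 38″ = 8.63333′; 18 + 8.63333/60 = 18.1438889
  hemisphere W, so the sign is −
Point 2:
  Lat: 29° + 35/60 + 35.17/3600 = 29 + 0.583333 + 0.009769 = 29.5931028
  S ⇒ negate
  λ: 179° + 20/60 + 57.1/3600 = 179 + 0.333333 + 0.015861 = 179.3491944
  E ⇒ keep positive
Point 3:
  Latitude: 40′ + 11″ = 40.18333′; 83 + 40.18333/60 = 83.6697222
  S ⇒ negate
  Lon: 179° + 22/60 + 56/3600 = 179 + 0.366667 + 0.015556 = 179.3822222
  E → positive
Point 4:
  Lat: 48 + 39.3521/60 = 48.6558683
  N ⇒ keep positive
  Lon: 50.9998′ = 0.849997°; total 21.8499967
  hemisphere W, so the sign is −
Point 5:
  Latitude: 36′ + 39″ = 36.65000′; 83 + 36.65000/60 = 83.6108333
  N ⇒ keep positive
  Longitude: 55′ + 22.85″ = 55.38083′; 86 + 55.38083/60 = 86.9230139
  hemisphere W, so the sign is −
Point 6:
  Latitude: 57.933′ = 0.965550°; total 21.9655500
  hemisphere S, so the sign is −
  Lon: 4.1337′ = 0.068895°; total 119.0688950
  W ⇒ negate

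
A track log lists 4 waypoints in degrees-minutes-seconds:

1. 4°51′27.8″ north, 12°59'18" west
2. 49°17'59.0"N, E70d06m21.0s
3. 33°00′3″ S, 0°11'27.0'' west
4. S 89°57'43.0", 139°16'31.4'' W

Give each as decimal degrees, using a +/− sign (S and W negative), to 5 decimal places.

1. 4.85772, -12.98833
2. 49.29972, 70.10583
3. -33.00083, -0.19083
4. -89.96194, -139.27539

Point 1:
  Lat: 4 + 51/60 + 27.8/3600 = 4.857722
  N ⇒ keep positive
  Longitude: 59′ + 18″ = 59.30000′; 12 + 59.30000/60 = 12.988333
  hemisphere W, so the sign is −
Point 2:
  Lat: 49 + 17/60 + 59/3600 = 49.299722
  N → positive
  Lon: 70 + 6/60 + 21/3600 = 70.105833
  E ⇒ keep positive
Point 3:
  Latitude: 33° + 0/60 + 3/3600 = 33 + 0.000000 + 0.000833 = 33.000833
  hemisphere S, so the sign is −
  λ: 11′ + 27″ = 11.45000′; 0 + 11.45000/60 = 0.190833
  W ⇒ negate
Point 4:
  φ: 89 + 57/60 + 43/3600 = 89.961944
  S → negative
  λ: 139 + 16/60 + 31.4/3600 = 139.275389
  hemisphere W, so the sign is −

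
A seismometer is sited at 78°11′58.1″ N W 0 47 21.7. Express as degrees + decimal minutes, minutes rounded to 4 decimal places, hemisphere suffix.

78° 11.9683′ N, 0° 47.3617′ W

φ: 11 + 58.1/60 = 11.968333′
Lon: seconds/60 = 0.36167; minutes = 47 + 0.36167 = 47.361667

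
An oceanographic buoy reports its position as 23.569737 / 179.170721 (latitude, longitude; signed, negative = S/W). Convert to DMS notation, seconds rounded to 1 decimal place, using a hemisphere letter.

φ: 0.569737 × 60 = 34.18422′ → 34′, remainder × 60 = 11.053″
Lon: 0.170721 × 60 = 10.24326′ → 10′, remainder × 60 = 14.596″

23°34′11.1″ N, 179°10′14.6″ E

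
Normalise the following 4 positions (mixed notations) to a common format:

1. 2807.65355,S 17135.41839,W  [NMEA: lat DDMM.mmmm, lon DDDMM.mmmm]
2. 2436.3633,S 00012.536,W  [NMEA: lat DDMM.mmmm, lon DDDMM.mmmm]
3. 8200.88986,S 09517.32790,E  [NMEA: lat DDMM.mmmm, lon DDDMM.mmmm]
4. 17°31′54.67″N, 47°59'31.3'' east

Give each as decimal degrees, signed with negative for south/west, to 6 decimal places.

Point 1:
  φ: split at 2 digits → 28° and 7.65355′; 28 + 7.65355/60 = 28.1275592
  hemisphere S, so the sign is −
  Longitude: split at 3 digits → 171° and 35.41839′; 171 + 35.41839/60 = 171.5903065
  hemisphere W, so the sign is −
Point 2:
  Lat: split at 2 digits → 24° and 36.3633′; 24 + 36.3633/60 = 24.6060550
  S → negative
  Longitude: degrees = first 3 digits = 0, minutes = 12.536; 0 + 12.536/60 = 0.2089333
  W ⇒ negate
Point 3:
  φ: split at 2 digits → 82° and 0.88986′; 82 + 0.88986/60 = 82.0148310
  S → negative
  Lon: degrees = first 3 digits = 95, minutes = 17.3279; 95 + 17.3279/60 = 95.2887983
  E → positive
Point 4:
  Lat: 17 + 31/60 + 54.67/3600 = 17.5318528
  N ⇒ keep positive
  λ: 47° + 59/60 + 31.3/3600 = 47 + 0.983333 + 0.008694 = 47.9920278
  E ⇒ keep positive

1. -28.127559, -171.590307
2. -24.606055, -0.208933
3. -82.014831, 95.288798
4. 17.531853, 47.992028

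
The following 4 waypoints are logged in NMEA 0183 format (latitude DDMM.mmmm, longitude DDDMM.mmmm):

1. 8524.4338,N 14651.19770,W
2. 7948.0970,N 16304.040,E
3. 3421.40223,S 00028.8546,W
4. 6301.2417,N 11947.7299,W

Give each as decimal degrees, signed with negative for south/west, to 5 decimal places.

1. 85.40723, -146.85330
2. 79.80162, 163.06733
3. -34.35670, -0.48091
4. 63.02070, -119.79550

Point 1:
  φ: split at 2 digits → 85° and 24.4338′; 85 + 24.4338/60 = 85.407230
  N ⇒ keep positive
  Longitude: degrees = first 3 digits = 146, minutes = 51.1977; 146 + 51.1977/60 = 146.853295
  W ⇒ negate
Point 2:
  Lat: split at 2 digits → 79° and 48.097′; 79 + 48.097/60 = 79.801617
  N → positive
  Longitude: split at 3 digits → 163° and 4.04′; 163 + 4.04/60 = 163.067333
  E → positive
Point 3:
  Latitude: degrees = first 2 digits = 34, minutes = 21.40223; 34 + 21.40223/60 = 34.356704
  hemisphere S, so the sign is −
  λ: degrees = first 3 digits = 0, minutes = 28.8546; 0 + 28.8546/60 = 0.480910
  W ⇒ negate
Point 4:
  φ: degrees = first 2 digits = 63, minutes = 1.2417; 63 + 1.2417/60 = 63.020695
  N → positive
  λ: degrees = first 3 digits = 119, minutes = 47.7299; 119 + 47.7299/60 = 119.795498
  hemisphere W, so the sign is −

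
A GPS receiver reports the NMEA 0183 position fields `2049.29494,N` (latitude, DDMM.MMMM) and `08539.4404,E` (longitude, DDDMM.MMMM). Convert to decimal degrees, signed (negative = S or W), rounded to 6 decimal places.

Latitude: degrees = first 2 digits = 20, minutes = 49.29494; 20 + 49.29494/60 = 20.8215823
N → positive
Longitude: split at 3 digits → 085° and 39.4404′; 85 + 39.4404/60 = 85.6573400
E ⇒ keep positive

20.821582, 85.657340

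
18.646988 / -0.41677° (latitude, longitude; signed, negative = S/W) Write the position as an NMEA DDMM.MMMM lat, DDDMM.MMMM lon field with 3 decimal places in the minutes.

1838.819,N / 00025.006,W

φ: fractional part 0.646988 → 38.81928 minutes
Longitude is negative → W; |value| = 0.416770
λ: minutes = (0.416770 − 0) × 60 = 25.00620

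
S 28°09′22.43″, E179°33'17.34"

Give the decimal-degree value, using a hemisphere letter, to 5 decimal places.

φ: 28° + 9/60 + 22.43/3600 = 28 + 0.150000 + 0.006231 = 28.156231
λ: 179 + 33/60 + 17.34/3600 = 179.554817

28.15623° S, 179.55482° E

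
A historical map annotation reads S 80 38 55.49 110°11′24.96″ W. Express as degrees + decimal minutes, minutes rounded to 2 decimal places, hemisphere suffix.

φ: 38 + 55.49/60 = 38.9248′
Longitude: seconds/60 = 0.41600; minutes = 11 + 0.41600 = 11.4160

80° 38.92′ S, 110° 11.42′ W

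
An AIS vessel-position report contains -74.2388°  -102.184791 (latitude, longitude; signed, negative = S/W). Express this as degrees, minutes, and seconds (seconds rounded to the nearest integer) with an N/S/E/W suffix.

74°14′20″ S, 102°11′5″ W

Latitude is negative → S; |value| = 74.238800
Latitude: 0.238800° → 14.32800′; 0.32800 × 60 = 19.68″
Longitude is negative → W; |value| = 102.184791
Lon: whole degrees 102; 11.08746′ → 11′ and 5.25″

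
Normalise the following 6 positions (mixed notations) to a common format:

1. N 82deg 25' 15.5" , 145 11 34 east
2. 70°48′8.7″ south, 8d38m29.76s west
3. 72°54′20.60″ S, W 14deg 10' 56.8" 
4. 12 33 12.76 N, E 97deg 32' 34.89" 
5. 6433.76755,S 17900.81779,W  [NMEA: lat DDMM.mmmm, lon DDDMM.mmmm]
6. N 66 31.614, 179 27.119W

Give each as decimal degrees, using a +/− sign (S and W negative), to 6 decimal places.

1. 82.420972, 145.192778
2. -70.802417, -8.641600
3. -72.905722, -14.182444
4. 12.553544, 97.543025
5. -64.562793, -179.013630
6. 66.526900, -179.451983

Point 1:
  Lat: 25′ + 15.5″ = 25.25833′; 82 + 25.25833/60 = 82.4209722
  N ⇒ keep positive
  Lon: 145° + 11/60 + 34/3600 = 145 + 0.183333 + 0.009444 = 145.1927778
  E ⇒ keep positive
Point 2:
  Lat: 48′ + 8.7″ = 48.14500′; 70 + 48.14500/60 = 70.8024167
  S ⇒ negate
  Lon: 8° + 38/60 + 29.76/3600 = 8 + 0.633333 + 0.008267 = 8.6416000
  W ⇒ negate
Point 3:
  φ: 72 + 54/60 + 20.6/3600 = 72.9057222
  S → negative
  Longitude: 14 + 10/60 + 56.8/3600 = 14.1824444
  W ⇒ negate
Point 4:
  Lat: 12° + 33/60 + 12.76/3600 = 12 + 0.550000 + 0.003544 = 12.5535444
  N → positive
  Lon: 32′ + 34.89″ = 32.58150′; 97 + 32.58150/60 = 97.5430250
  E ⇒ keep positive
Point 5:
  Lat: split at 2 digits → 64° and 33.76755′; 64 + 33.76755/60 = 64.5627925
  S → negative
  λ: split at 3 digits → 179° and 0.81779′; 179 + 0.81779/60 = 179.0136298
  hemisphere W, so the sign is −
Point 6:
  Lat: 66 + 31.614/60 = 66.5269000
  N ⇒ keep positive
  λ: 27.119′ = 0.451983°; total 179.4519833
  hemisphere W, so the sign is −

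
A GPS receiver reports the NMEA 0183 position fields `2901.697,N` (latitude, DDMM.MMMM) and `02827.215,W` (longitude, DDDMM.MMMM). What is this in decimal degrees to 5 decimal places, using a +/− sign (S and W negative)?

29.02828, -28.45358

φ: degrees = first 2 digits = 29, minutes = 1.697; 29 + 1.697/60 = 29.028283
N → positive
Lon: split at 3 digits → 028° and 27.215′; 28 + 27.215/60 = 28.453583
hemisphere W, so the sign is −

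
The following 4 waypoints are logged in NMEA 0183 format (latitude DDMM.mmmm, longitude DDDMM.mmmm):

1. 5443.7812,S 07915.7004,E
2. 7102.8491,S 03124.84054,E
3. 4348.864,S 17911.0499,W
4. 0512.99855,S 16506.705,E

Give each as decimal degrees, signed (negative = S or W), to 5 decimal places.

Point 1:
  Latitude: split at 2 digits → 54° and 43.7812′; 54 + 43.7812/60 = 54.729687
  S → negative
  Longitude: degrees = first 3 digits = 79, minutes = 15.7004; 79 + 15.7004/60 = 79.261673
  E → positive
Point 2:
  Lat: degrees = first 2 digits = 71, minutes = 2.8491; 71 + 2.8491/60 = 71.047485
  S ⇒ negate
  Longitude: split at 3 digits → 031° and 24.84054′; 31 + 24.84054/60 = 31.414009
  E ⇒ keep positive
Point 3:
  φ: degrees = first 2 digits = 43, minutes = 48.864; 43 + 48.864/60 = 43.814400
  S ⇒ negate
  λ: split at 3 digits → 179° and 11.0499′; 179 + 11.0499/60 = 179.184165
  W → negative
Point 4:
  Latitude: split at 2 digits → 05° and 12.99855′; 5 + 12.99855/60 = 5.216643
  S → negative
  λ: split at 3 digits → 165° and 6.705′; 165 + 6.705/60 = 165.111750
  E ⇒ keep positive

1. -54.72969, 79.26167
2. -71.04749, 31.41401
3. -43.81440, -179.18417
4. -5.21664, 165.11175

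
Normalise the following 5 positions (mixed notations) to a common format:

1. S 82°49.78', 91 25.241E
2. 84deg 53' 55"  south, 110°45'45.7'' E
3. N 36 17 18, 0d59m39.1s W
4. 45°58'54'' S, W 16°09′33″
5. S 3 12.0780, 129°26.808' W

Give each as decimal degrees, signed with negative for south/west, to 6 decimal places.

1. -82.829667, 91.420683
2. -84.898611, 110.762694
3. 36.288333, -0.994194
4. -45.981667, -16.159167
5. -3.201300, -129.446800

Point 1:
  Lat: 82 + 49.78/60 = 82.8296667
  S → negative
  Lon: 25.241′ = 0.420683°; total 91.4206833
  E ⇒ keep positive
Point 2:
  φ: 84 + 53/60 + 55/3600 = 84.8986111
  S → negative
  Longitude: 45′ + 45.7″ = 45.76167′; 110 + 45.76167/60 = 110.7626944
  E → positive
Point 3:
  Lat: 36° + 17/60 + 18/3600 = 36 + 0.283333 + 0.005000 = 36.2883333
  N ⇒ keep positive
  λ: 59′ + 39.1″ = 59.65167′; 0 + 59.65167/60 = 0.9941944
  hemisphere W, so the sign is −
Point 4:
  Latitude: 45 + 58/60 + 54/3600 = 45.9816667
  S ⇒ negate
  λ: 16 + 9/60 + 33/3600 = 16.1591667
  hemisphere W, so the sign is −
Point 5:
  Lat: 3 + 12.078/60 = 3.2013000
  S → negative
  Longitude: 129 + 26.808/60 = 129.4468000
  W → negative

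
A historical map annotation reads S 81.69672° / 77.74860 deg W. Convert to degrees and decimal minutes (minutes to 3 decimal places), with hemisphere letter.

81° 41.803′ S, 77° 44.916′ W

Latitude: fractional part 0.696720 → 41.80320 minutes
Lon: minutes = (77.748600 − 77) × 60 = 44.91600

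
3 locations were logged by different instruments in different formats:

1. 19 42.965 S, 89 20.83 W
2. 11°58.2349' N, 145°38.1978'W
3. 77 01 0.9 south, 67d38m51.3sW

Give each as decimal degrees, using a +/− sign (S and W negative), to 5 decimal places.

1. -19.71608, -89.34717
2. 11.97058, -145.63663
3. -77.01692, -67.64758

Point 1:
  Latitude: 42.965′ = 0.716083°; total 19.716083
  hemisphere S, so the sign is −
  λ: 20.83′ = 0.347167°; total 89.347167
  W → negative
Point 2:
  Lat: 58.2349′ = 0.970582°; total 11.970582
  N → positive
  λ: 38.1978′ = 0.636630°; total 145.636630
  W ⇒ negate
Point 3:
  Lat: 1′ + 0.9″ = 1.01500′; 77 + 1.01500/60 = 77.016917
  hemisphere S, so the sign is −
  Lon: 38′ + 51.3″ = 38.85500′; 67 + 38.85500/60 = 67.647583
  W ⇒ negate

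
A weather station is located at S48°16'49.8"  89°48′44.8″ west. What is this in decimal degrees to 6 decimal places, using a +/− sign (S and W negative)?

-48.280500, -89.812444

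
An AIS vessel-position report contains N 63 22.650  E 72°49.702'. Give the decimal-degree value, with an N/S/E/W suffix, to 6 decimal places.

63.377500° N, 72.828367° E

φ: 63 + 22.65/60 = 63.3775000
Lon: 49.702′ = 0.828367°; total 72.8283667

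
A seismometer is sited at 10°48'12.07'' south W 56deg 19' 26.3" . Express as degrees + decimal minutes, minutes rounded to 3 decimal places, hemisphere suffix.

10° 48.201′ S, 56° 19.438′ W

φ: 48 + 12.07/60 = 48.20117′
Lon: 19 + 26.3/60 = 19.43833′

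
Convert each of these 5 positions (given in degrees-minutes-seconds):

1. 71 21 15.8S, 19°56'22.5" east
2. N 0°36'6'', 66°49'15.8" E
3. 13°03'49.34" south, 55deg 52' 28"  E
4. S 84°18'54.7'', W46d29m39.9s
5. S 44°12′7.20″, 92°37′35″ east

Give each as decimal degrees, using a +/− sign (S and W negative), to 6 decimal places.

1. -71.354389, 19.939583
2. 0.601667, 66.821056
3. -13.063706, 55.874444
4. -84.315194, -46.494417
5. -44.202000, 92.626389

Point 1:
  Lat: 21′ + 15.8″ = 21.26333′; 71 + 21.26333/60 = 71.3543889
  S → negative
  Lon: 19 + 56/60 + 22.5/3600 = 19.9395833
  E → positive
Point 2:
  Lat: 0° + 36/60 + 6/3600 = 0 + 0.600000 + 0.001667 = 0.6016667
  N ⇒ keep positive
  Longitude: 66 + 49/60 + 15.8/3600 = 66.8210556
  E ⇒ keep positive
Point 3:
  Latitude: 3′ + 49.34″ = 3.82233′; 13 + 3.82233/60 = 13.0637056
  hemisphere S, so the sign is −
  λ: 52′ + 28″ = 52.46667′; 55 + 52.46667/60 = 55.8744444
  E ⇒ keep positive
Point 4:
  Latitude: 84 + 18/60 + 54.7/3600 = 84.3151944
  hemisphere S, so the sign is −
  Lon: 46° + 29/60 + 39.9/3600 = 46 + 0.483333 + 0.011083 = 46.4944167
  W → negative
Point 5:
  Lat: 44° + 12/60 + 7.2/3600 = 44 + 0.200000 + 0.002000 = 44.2020000
  S ⇒ negate
  λ: 92 + 37/60 + 35/3600 = 92.6263889
  E → positive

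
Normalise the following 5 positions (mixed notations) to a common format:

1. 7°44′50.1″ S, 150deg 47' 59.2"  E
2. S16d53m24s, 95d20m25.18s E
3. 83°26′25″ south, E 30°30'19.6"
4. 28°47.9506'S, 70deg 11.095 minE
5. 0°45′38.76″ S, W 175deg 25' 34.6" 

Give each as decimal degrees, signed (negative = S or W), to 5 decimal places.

1. -7.74725, 150.79978
2. -16.89000, 95.34033
3. -83.44028, 30.50544
4. -28.79918, 70.18492
5. -0.76077, -175.42628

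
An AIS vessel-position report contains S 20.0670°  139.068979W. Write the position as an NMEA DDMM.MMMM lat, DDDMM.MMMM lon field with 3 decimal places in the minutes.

Latitude: fractional part 0.067000 → 4.02000 minutes
λ: minutes = (139.068979 − 139) × 60 = 4.13874

2004.020,S / 13904.139,W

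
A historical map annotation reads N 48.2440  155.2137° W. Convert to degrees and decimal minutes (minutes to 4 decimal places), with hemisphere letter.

48° 14.6400′ N, 155° 12.8220′ W

Latitude: 48° + 0.244000 × 60 = 48° 14.640000′
Lon: 155° + 0.213700 × 60 = 155° 12.822000′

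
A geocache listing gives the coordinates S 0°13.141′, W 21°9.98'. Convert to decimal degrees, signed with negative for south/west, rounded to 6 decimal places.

-0.219017, -21.166333

φ: 0 + 13.141/60 = 0.2190167
S ⇒ negate
Longitude: 9.98′ = 0.166333°; total 21.1663333
W → negative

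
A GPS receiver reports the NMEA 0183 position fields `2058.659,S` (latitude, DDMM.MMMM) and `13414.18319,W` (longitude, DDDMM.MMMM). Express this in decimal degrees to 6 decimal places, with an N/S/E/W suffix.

φ: split at 2 digits → 20° and 58.659′; 20 + 58.659/60 = 20.9776500
Lon: split at 3 digits → 134° and 14.18319′; 134 + 14.18319/60 = 134.2363865

20.977650° S, 134.236387° W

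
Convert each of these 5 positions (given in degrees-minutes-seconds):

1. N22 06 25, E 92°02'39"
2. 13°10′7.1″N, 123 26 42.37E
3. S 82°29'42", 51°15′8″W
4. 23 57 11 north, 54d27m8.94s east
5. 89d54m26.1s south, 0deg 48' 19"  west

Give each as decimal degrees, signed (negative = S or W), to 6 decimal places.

1. 22.106944, 92.044167
2. 13.168639, 123.445103
3. -82.495000, -51.252222
4. 23.953056, 54.452483
5. -89.907250, -0.805278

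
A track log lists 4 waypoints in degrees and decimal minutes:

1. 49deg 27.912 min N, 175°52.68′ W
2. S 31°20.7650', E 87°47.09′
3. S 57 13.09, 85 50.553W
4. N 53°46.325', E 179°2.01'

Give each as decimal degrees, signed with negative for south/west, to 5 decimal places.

1. 49.46520, -175.87800
2. -31.34608, 87.78483
3. -57.21817, -85.84255
4. 53.77208, 179.03350

Point 1:
  φ: 49 + 27.912/60 = 49.465200
  N → positive
  Lon: 52.68′ = 0.878000°; total 175.878000
  hemisphere W, so the sign is −
Point 2:
  φ: 31 + 20.765/60 = 31.346083
  S ⇒ negate
  Lon: 87 + 47.09/60 = 87.784833
  E → positive
Point 3:
  Latitude: 13.09′ = 0.218167°; total 57.218167
  S ⇒ negate
  Lon: 50.553′ = 0.842550°; total 85.842550
  hemisphere W, so the sign is −
Point 4:
  Latitude: 53 + 46.325/60 = 53.772083
  N ⇒ keep positive
  Longitude: 2.01′ = 0.033500°; total 179.033500
  E → positive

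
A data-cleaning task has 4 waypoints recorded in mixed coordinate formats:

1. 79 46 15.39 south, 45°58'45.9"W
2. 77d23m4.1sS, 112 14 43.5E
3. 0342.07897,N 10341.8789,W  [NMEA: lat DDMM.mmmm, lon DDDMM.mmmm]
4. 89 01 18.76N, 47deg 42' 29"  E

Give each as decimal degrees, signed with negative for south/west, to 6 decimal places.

Point 1:
  Lat: 79° + 46/60 + 15.39/3600 = 79 + 0.766667 + 0.004275 = 79.7709417
  S ⇒ negate
  λ: 45 + 58/60 + 45.9/3600 = 45.9794167
  W → negative
Point 2:
  φ: 77° + 23/60 + 4.1/3600 = 77 + 0.383333 + 0.001139 = 77.3844722
  S → negative
  Longitude: 14′ + 43.5″ = 14.72500′; 112 + 14.72500/60 = 112.2454167
  E → positive
Point 3:
  Lat: split at 2 digits → 03° and 42.07897′; 3 + 42.07897/60 = 3.7013162
  N ⇒ keep positive
  λ: degrees = first 3 digits = 103, minutes = 41.8789; 103 + 41.8789/60 = 103.6979817
  W ⇒ negate
Point 4:
  φ: 89 + 1/60 + 18.76/3600 = 89.0218778
  N → positive
  λ: 47° + 42/60 + 29/3600 = 47 + 0.700000 + 0.008056 = 47.7080556
  E → positive

1. -79.770942, -45.979417
2. -77.384472, 112.245417
3. 3.701316, -103.697982
4. 89.021878, 47.708056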